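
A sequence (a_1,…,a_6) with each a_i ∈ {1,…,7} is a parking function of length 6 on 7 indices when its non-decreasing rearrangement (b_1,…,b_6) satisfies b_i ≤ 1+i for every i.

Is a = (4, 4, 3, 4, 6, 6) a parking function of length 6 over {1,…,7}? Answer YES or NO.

Sorted: b = (3, 4, 4, 4, 6, 6).
  b_1=3 > 2
  fails at i=1 ⇒ NO

NO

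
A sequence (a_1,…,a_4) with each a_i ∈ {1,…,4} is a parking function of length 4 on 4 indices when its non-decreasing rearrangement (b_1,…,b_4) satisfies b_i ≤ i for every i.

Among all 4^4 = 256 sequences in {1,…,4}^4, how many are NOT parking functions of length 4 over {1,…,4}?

|PF| = (5−4)·5^(4−1) = 1·125 = 125 [KW]
Check (2,3,4,3) → sorted (2,3,3,4): b_1=2>1, not a PF.
4^4 − 125 = 256 − 125 = 131

131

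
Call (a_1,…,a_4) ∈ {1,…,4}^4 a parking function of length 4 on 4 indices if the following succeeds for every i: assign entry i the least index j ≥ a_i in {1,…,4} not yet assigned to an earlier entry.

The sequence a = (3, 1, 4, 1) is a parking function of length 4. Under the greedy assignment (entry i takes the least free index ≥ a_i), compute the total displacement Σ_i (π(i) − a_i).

1

Σπ = 4·5/2 = 10 (π permutes [4]); Σa = 3+1+4+1 = 9; disp = 10−9 = 1.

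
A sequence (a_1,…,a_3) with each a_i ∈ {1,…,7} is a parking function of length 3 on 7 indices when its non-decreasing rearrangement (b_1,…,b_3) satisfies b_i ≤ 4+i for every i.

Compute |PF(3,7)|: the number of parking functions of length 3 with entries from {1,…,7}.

320

Count = (7−3+1)·(7+1)^(3−1) = 5·64 = 320 (Konheim–Weiss)
Example (1,2,1) → sorted (1,1,2): b_i ≤ 4+i ∀i, a PF.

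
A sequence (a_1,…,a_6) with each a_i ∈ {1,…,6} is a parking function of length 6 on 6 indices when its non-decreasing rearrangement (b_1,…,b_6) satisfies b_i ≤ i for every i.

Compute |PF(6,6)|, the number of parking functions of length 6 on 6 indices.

#PF = (6−6+1)·(6+1)^(6−1) = 1·16807 = 16807
One tuple (5,2,1,1,4,2) → sorted (1,1,2,2,4,5): b_i ≤ i ∀i, a PF.

16807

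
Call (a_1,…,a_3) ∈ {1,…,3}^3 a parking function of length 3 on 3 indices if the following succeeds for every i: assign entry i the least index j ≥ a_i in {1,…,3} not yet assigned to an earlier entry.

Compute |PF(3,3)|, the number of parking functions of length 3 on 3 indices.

Count = (4−3)·4^(3−1) = 1 · 16 = 16 [KW]
E.g. (1,1,3) → sorted (1,1,3): b_i ≤ i ∀i, a PF.

16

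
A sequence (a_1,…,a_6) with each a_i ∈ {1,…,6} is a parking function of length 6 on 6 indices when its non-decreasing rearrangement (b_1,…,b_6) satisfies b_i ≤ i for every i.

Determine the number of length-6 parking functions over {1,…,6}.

16807

|PF| = (6−6+1)·(6+1)^(6−1) = 1·16807 = 16807 (Konheim–Weiss)
One tuple (3,5,1,4,1,4) → sorted (1,1,3,4,4,5): b_i ≤ i ∀i, a PF.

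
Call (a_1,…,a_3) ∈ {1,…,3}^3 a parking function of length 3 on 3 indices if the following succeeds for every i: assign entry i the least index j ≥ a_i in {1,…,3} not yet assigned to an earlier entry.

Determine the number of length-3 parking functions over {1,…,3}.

#PF = (4−3)·4^(3−1) = 1 · 16 = 16 [KW]
Example (1,3,2) → sorted (1,2,3): b_i ≤ i ∀i, a PF.

16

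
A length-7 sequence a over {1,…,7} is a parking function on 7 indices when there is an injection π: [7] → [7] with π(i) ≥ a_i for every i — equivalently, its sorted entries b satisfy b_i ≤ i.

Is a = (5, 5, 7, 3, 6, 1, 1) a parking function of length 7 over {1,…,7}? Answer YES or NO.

Sorted: b = (1, 1, 3, 5, 5, 6, 7).
  b_1=1 ≤ 1
  b_2=1 ≤ 2
  b_3=3 ≤ 3
  b_4=5 > 4
  fails at i=4 ⇒ NO

NO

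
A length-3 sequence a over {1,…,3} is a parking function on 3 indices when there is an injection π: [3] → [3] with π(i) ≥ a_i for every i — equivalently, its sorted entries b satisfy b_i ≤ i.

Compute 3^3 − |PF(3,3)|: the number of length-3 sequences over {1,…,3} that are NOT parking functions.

11

Count = (3+1−3)·(3+1)^{3−1} = 1×16 = 16 (Konheim–Weiss)
Example (2,2,3) → sorted (2,2,3): b_1=2>1, not a PF.
So 27 − 16 = 11 fail.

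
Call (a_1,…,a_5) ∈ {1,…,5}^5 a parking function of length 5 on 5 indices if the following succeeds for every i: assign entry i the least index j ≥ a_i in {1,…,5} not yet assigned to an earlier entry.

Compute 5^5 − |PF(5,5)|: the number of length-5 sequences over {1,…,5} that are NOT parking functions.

|PF(5,5)| = (6−5)·6^(5−1) = 1·1296 = 1296 [KW]
One tuple (4,5,5,5,2) → sorted (2,4,5,5,5): b_1=2>1, not a PF.
Total 3125; non-PF = 3125−1296 = 1829

1829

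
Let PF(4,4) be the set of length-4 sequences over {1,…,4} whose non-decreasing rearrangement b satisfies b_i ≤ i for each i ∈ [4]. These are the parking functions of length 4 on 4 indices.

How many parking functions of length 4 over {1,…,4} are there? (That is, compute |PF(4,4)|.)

125

#PF = (5−4)·5^(4−1) = 1·125 = 125 [KW]
One tuple (1,4,3,2) → sorted (1,2,3,4): b_i ≤ i ∀i, a PF.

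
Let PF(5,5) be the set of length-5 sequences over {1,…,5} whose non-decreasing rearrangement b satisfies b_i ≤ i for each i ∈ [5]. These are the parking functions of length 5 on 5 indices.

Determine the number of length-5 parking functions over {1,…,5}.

|PF| = (6−5)·6^(5−1) = 1×1296 = 1296 [KW]
Check (1,5,2,4,2) → sorted (1,2,2,4,5): b_i ≤ i ∀i, a PF.

1296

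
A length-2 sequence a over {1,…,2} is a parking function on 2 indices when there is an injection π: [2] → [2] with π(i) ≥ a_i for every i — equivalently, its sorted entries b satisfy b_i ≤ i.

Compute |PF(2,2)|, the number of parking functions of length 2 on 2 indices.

|PF(2,2)| = (2−2+1)·(2+1)^(2−1) = 1×3 = 3
Example (1,1) → sorted (1,1): b_i ≤ i ∀i, a PF.

3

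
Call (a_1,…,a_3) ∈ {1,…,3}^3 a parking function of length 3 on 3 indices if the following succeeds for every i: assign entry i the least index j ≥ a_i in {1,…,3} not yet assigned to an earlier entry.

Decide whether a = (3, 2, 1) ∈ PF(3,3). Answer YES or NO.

YES

Sorted: b = (1, 2, 3).
  b_1=1 ≤ 1
  b_2=2 ≤ 2
  b_3=3 ≤ 3
All bounds hold ⇒ YES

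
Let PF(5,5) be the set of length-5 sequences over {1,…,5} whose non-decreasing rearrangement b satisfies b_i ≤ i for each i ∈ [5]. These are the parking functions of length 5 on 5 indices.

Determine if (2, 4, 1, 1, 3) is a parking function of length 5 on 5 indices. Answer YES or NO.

YES

Order a: b = (1, 1, 2, 3, 4).
  b_1=1 ≤ 1
  b_2=1 ≤ 2
  b_3=2 ≤ 3
  b_4=3 ≤ 4
  b_5=4 ≤ 5
All bounds hold ⇒ YES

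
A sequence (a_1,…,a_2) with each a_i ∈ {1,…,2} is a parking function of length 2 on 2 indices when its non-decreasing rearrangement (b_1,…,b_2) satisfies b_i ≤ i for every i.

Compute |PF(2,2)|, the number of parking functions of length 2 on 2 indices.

Count = (3−2)·3^(2−1) = 1×3 = 3
One tuple (1,2) → sorted (1,2): b_i ≤ i ∀i, a PF.

3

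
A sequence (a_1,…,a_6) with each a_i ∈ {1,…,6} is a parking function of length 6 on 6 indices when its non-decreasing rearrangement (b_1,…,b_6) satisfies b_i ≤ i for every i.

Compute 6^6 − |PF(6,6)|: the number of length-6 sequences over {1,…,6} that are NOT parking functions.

Count = (6+1−6)·(6+1)^{6−1} = 1·16807 = 16807 (Konheim–Weiss)
One tuple (6,6,3,5,6,5) → sorted (3,5,5,6,6,6): b_1=3>1, not a PF.
So 46656 − 16807 = 29849 fail.

29849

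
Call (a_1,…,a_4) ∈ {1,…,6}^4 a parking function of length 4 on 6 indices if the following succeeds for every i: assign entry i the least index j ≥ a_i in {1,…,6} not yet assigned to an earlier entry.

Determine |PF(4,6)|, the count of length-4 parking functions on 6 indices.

|PF(4,6)| = (7−4)·7^(4−1) = 3 · 343 = 1029
One tuple (4,2,2,6) → sorted (2,2,4,6): b_i ≤ 2+i ∀i, a PF.

1029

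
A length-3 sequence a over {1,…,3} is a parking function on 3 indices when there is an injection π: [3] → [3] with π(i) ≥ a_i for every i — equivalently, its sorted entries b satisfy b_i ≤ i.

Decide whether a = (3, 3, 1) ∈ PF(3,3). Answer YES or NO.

NO

Rearranged: b = (1, 3, 3).
  b_1=1 ≤ 1
  b_2=3 > 2
  fails at i=2 ⇒ NO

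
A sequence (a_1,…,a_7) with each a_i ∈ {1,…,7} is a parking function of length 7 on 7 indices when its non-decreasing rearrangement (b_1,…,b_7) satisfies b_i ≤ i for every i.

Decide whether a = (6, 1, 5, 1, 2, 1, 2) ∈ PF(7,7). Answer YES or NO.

YES

Order a: b = (1, 1, 1, 2, 2, 5, 6).
  b_1=1 ≤ 1
  b_2=1 ≤ 2
  b_3=1 ≤ 3
  b_4=2 ≤ 4
  b_5=2 ≤ 5
  b_6=5 ≤ 6
  b_7=6 ≤ 7
All bounds hold ⇒ YES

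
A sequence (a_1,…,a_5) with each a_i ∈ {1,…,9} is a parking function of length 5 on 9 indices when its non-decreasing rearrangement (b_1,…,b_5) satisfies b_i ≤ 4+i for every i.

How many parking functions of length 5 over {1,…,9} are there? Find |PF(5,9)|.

50000

|PF| = (9+1−5)·(9+1)^{5−1} = 5×10000 = 50000 [KW]
Check (2,7,5,4,3) → sorted (2,3,4,5,7): b_i ≤ 4+i ∀i, a PF.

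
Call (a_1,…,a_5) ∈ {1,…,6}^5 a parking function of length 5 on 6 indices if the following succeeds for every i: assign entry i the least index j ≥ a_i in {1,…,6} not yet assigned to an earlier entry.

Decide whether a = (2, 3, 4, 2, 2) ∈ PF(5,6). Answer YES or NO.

YES

Rearranged: b = (2, 2, 2, 3, 4).
  b_1=2 ≤ 2
  b_2=2 ≤ 3
  b_3=2 ≤ 4
  b_4=3 ≤ 5
  b_5=4 ≤ 6
All bounds hold ⇒ YES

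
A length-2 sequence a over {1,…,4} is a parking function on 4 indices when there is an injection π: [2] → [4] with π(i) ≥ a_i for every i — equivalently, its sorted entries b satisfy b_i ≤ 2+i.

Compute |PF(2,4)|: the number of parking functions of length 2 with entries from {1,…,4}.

#PF = (4−2+1)·(4+1)^(2−1) = 3 · 5 = 15
Check (1,1) → sorted (1,1): b_i ≤ 2+i ∀i, a PF.

15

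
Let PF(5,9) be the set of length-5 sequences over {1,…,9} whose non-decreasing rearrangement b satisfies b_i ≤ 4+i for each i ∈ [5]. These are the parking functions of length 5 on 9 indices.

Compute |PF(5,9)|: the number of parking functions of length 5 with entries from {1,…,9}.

50000

|PF| = (9−5+1)·(9+1)^(5−1) = 5·10000 = 50000 (Pollak)
E.g. (5,7,2,3,9) → sorted (2,3,5,7,9): b_i ≤ 4+i ∀i, a PF.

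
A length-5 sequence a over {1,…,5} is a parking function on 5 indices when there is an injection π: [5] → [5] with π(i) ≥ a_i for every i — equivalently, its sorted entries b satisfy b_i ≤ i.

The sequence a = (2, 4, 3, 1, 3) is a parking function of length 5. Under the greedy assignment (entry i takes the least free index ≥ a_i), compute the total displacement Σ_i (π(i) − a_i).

Σπ(i) = 1+…+5 = 15; Σa = 2+4+3+1+3 = 13; disp = 15−13 = 2.

2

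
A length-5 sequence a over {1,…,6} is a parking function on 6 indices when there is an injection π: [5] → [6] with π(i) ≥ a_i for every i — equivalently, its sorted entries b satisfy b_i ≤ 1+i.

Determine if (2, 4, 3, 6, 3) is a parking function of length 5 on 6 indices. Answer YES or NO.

YES

Sorted: b = (2, 3, 3, 4, 6).
  b_1=2 ≤ 2
  b_2=3 ≤ 3
  b_3=3 ≤ 4
  b_4=4 ≤ 5
  b_5=6 ≤ 6
All bounds hold ⇒ YES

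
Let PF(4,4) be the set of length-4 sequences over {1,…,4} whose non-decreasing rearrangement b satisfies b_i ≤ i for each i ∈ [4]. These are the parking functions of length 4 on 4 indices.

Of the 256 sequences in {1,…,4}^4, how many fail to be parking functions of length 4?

|PF| = 1·5^3 = 1 · 125 = 125 [KW]
E.g. (4,2,4,2) → sorted (2,2,4,4): b_1=2>1, not a PF.
So 256 − 125 = 131 fail.

131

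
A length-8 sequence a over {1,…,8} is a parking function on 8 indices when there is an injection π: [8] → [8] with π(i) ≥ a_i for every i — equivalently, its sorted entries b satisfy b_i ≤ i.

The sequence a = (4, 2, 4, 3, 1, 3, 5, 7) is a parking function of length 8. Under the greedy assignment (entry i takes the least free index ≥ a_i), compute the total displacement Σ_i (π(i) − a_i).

Σπ(i) = 1+…+8 = 36; Σa = 4+2+4+3+1+3+5+7 = 29; disp = 36−29 = 7.

7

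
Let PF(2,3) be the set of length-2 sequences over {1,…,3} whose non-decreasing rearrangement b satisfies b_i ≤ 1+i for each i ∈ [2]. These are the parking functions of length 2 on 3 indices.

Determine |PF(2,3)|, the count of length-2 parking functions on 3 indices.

8

|PF| = (4−2)·4^(2−1) = 2 · 4 = 8
E.g. (1,1) → sorted (1,1): b_i ≤ 1+i ∀i, a PF.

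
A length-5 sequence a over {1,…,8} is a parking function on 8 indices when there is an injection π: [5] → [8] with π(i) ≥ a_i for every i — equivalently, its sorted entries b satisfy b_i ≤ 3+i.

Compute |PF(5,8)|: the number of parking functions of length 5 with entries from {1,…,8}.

#PF = (9−5)·9^(5−1) = 4 · 6561 = 26244 [KW]
Example (3,7,5,6,5) → sorted (3,5,5,6,7): b_i ≤ 3+i ∀i, a PF.

26244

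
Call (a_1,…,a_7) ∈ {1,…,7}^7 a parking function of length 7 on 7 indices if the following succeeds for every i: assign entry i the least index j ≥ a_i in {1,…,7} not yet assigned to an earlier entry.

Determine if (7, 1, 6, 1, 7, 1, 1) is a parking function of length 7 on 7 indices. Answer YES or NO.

Order a: b = (1, 1, 1, 1, 6, 7, 7).
  b_1=1 ≤ 1
  b_2=1 ≤ 2
  b_3=1 ≤ 3
  b_4=1 ≤ 4
  b_5=6 > 5
  fails at i=5 ⇒ NO

NO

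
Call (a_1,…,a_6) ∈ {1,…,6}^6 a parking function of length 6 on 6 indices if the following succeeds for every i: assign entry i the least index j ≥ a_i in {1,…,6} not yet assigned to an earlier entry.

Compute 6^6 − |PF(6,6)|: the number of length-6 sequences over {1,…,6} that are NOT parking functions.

29849

#PF = (7−6)·7^(6−1) = 1 · 16807 = 16807 (Konheim–Weiss)
One tuple (6,3,5,5,6,5) → sorted (3,5,5,5,6,6): b_1=3>1, not a PF.
Total 46656; non-PF = 46656−16807 = 29849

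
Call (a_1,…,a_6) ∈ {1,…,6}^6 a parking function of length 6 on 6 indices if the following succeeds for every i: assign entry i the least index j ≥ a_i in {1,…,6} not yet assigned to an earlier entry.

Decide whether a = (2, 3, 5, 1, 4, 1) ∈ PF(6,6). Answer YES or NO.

YES

Rearranged: b = (1, 1, 2, 3, 4, 5).
  b_1=1 ≤ 1
  b_2=1 ≤ 2
  b_3=2 ≤ 3
  b_4=3 ≤ 4
  b_5=4 ≤ 5
  b_6=5 ≤ 6
All bounds hold ⇒ YES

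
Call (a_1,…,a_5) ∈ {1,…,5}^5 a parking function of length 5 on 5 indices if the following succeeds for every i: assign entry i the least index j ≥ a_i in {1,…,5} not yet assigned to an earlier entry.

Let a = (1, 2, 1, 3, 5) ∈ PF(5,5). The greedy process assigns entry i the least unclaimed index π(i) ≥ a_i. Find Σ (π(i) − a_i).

3

Σπ = 15 ({1..5} each once); Σa = 1+2+1+3+5 = 12; disp = 15−12 = 3.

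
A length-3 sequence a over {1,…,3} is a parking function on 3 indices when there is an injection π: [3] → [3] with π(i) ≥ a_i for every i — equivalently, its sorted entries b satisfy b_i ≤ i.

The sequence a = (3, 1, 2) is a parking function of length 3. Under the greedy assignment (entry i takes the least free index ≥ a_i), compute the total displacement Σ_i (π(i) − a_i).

Σπ = 6 ({1..3} each once); Σa = 3+1+2 = 6; disp = 6−6 = 0.

0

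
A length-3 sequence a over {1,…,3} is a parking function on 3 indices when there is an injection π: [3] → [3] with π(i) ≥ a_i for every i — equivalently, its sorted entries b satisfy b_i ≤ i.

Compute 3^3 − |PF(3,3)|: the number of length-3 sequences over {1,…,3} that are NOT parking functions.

11

Count = (4−3)·4^(3−1) = 1×16 = 16 (Pollak)
One tuple (3,1,3) → sorted (1,3,3): b_2=3>2, not a PF.
So 27 − 16 = 11 fail.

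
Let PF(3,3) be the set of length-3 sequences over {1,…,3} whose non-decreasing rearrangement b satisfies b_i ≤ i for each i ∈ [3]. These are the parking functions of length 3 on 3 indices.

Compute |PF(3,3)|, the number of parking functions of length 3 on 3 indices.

16

#PF = (4−3)·4^(3−1) = 1×16 = 16 (Konheim–Weiss)
E.g. (2,3,1) → sorted (1,2,3): b_i ≤ i ∀i, a PF.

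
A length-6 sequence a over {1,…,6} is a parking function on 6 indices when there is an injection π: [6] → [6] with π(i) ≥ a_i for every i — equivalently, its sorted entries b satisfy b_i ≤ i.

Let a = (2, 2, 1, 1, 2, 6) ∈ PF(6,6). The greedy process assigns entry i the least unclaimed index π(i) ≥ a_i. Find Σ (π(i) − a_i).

Σπ(i) = 1+…+6 = 21; Σa = 2+2+1+1+2+6 = 14; disp = 21−14 = 7.

7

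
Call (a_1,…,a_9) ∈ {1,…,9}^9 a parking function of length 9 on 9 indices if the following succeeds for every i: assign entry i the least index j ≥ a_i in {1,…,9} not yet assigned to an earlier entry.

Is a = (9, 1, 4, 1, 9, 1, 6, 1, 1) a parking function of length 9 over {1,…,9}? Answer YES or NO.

Sorted: b = (1, 1, 1, 1, 1, 4, 6, 9, 9).
  b_1=1 ≤ 1
  b_2=1 ≤ 2
  b_3=1 ≤ 3
  b_4=1 ≤ 4
  b_5=1 ≤ 5
  b_6=4 ≤ 6
  b_7=6 ≤ 7
  b_8=9 > 8
  fails at i=8 ⇒ NO

NO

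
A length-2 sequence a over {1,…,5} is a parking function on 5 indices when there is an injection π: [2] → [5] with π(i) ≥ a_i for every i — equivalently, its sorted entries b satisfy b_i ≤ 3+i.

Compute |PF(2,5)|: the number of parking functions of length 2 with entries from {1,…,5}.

24

Count = (6−2)·6^(2−1) = 4×6 = 24
One tuple (3,4) → sorted (3,4): b_i ≤ 3+i ∀i, a PF.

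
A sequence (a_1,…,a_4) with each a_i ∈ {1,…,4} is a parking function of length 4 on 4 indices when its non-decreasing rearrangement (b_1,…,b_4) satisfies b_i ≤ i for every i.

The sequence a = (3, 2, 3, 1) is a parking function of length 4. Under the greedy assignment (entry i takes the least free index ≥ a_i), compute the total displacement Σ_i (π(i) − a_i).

Σπ = 4·5/2 = 10 (π permutes [4]); Σa = 3+2+3+1 = 9; disp = 10−9 = 1.

1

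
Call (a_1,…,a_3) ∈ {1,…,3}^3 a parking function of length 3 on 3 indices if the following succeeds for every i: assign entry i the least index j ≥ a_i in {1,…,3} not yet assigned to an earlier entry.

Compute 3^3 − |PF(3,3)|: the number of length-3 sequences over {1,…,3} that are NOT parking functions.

#PF = (3−3+1)·(3+1)^(3−1) = 1 · 16 = 16 (Konheim–Weiss)
Example (1,3,3) → sorted (1,3,3): b_2=3>2, not a PF.
Total 27; non-PF = 27−16 = 11

11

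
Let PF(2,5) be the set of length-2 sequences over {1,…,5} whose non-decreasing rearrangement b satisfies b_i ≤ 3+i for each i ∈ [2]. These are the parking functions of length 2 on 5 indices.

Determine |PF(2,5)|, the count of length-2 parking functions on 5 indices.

|PF| = (6−2)·6^(2−1) = 4·6 = 24 (Pollak)
Example (3,3) → sorted (3,3): b_i ≤ 3+i ∀i, a PF.

24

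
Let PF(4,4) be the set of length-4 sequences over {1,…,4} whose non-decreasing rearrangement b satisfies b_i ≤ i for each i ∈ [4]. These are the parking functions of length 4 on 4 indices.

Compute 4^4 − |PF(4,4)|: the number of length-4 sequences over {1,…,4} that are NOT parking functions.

131

|PF(4,4)| = (4+1−4)·(4+1)^{4−1} = 1·125 = 125 (Pollak)
Example (3,4,4,3) → sorted (3,3,4,4): b_1=3>1, not a PF.
Total 256; non-PF = 256−125 = 131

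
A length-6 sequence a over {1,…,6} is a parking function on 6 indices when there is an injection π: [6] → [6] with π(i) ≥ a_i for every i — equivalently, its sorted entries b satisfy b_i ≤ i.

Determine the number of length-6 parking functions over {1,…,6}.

Count = 1·7^5 = 1·16807 = 16807 (Konheim–Weiss)
Check (3,3,1,4,1,3) → sorted (1,1,3,3,3,4): b_i ≤ i ∀i, a PF.

16807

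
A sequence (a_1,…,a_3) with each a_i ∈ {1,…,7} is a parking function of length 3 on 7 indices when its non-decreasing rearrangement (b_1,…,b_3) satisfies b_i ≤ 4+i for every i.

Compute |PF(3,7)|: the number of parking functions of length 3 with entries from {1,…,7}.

#PF = (7−3+1)·(7+1)^(3−1) = 5×64 = 320 (Konheim–Weiss)
Example (4,3,2) → sorted (2,3,4): b_i ≤ 4+i ∀i, a PF.

320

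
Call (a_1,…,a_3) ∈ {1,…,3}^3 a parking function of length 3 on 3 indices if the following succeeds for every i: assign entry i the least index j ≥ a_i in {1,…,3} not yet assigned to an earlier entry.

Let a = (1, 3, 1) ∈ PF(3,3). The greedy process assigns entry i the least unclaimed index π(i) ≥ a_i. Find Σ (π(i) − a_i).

1

Σπ = 6 ({1..3} each once); Σa = 1+3+1 = 5; disp = 6−5 = 1.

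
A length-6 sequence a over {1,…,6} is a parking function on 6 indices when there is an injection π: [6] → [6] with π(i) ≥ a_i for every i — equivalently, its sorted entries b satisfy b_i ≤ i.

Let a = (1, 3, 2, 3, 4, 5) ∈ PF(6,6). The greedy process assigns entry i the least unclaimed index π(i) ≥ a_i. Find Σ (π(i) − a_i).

3

Σπ = 6·7/2 = 21 (π permutes [6]); Σa = 1+3+2+3+4+5 = 18; disp = 21−18 = 3.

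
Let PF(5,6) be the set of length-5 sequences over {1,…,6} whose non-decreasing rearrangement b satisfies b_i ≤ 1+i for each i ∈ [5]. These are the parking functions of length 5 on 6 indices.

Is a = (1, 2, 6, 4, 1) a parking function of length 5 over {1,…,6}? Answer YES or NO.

YES

Sorted: b = (1, 1, 2, 4, 6).
  b_1=1 ≤ 2
  b_2=1 ≤ 3
  b_3=2 ≤ 4
  b_4=4 ≤ 5
  b_5=6 ≤ 6
All bounds hold ⇒ YES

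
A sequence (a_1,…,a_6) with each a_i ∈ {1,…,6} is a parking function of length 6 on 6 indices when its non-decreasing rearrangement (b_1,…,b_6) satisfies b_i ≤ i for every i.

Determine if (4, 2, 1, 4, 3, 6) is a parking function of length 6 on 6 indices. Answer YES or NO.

YES

Order a: b = (1, 2, 3, 4, 4, 6).
  b_1=1 ≤ 1
  b_2=2 ≤ 2
  b_3=3 ≤ 3
  b_4=4 ≤ 4
  b_5=4 ≤ 5
  b_6=6 ≤ 6
All bounds hold ⇒ YES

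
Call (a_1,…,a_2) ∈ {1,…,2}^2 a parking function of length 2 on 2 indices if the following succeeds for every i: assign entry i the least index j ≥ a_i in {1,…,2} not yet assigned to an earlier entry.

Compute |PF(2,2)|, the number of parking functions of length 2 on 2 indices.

3

#PF = 1·3^1 = 1·3 = 3 [KW]
One tuple (2,1) → sorted (1,2): b_i ≤ i ∀i, a PF.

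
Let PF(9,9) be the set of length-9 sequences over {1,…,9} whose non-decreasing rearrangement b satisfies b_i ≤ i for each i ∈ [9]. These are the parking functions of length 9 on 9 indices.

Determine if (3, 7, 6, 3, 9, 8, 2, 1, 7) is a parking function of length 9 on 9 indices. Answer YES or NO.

Sorted: b = (1, 2, 3, 3, 6, 7, 7, 8, 9).
  b_1=1 ≤ 1
  b_2=2 ≤ 2
  b_3=3 ≤ 3
  b_4=3 ≤ 4
  b_5=6 > 5
  fails at i=5 ⇒ NO

NO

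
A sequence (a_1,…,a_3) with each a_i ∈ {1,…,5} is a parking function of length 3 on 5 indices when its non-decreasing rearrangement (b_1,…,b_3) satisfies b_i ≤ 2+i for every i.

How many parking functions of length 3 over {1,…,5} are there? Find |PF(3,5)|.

108

|PF(3,5)| = (5+1−3)·(5+1)^{3−1} = 3×36 = 108 (Konheim–Weiss)
Example (3,1,4) → sorted (1,3,4): b_i ≤ 2+i ∀i, a PF.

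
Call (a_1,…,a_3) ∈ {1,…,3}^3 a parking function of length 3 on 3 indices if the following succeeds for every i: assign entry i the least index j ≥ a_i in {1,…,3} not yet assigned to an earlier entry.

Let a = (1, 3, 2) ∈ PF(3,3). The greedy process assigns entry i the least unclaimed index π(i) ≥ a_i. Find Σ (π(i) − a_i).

Σπ = 6 ({1..3} each once); Σa = 1+3+2 = 6; disp = 6−6 = 0.

0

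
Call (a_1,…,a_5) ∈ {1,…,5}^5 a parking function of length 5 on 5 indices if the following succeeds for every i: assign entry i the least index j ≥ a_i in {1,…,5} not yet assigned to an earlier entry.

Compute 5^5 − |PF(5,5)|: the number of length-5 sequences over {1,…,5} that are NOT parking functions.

1829

#PF = 1·6^4 = 1·1296 = 1296 (Pollak)
Example (4,2,4,3,4) → sorted (2,3,4,4,4): b_1=2>1, not a PF.
So 3125 − 1296 = 1829 fail.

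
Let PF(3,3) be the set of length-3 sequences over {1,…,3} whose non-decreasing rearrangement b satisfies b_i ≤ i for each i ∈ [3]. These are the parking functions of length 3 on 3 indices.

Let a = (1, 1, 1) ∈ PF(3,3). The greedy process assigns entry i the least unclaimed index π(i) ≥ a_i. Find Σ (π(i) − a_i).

Σπ = 6 ({1..3} each once); Σa = 1+1+1 = 3; disp = 6−3 = 3.

3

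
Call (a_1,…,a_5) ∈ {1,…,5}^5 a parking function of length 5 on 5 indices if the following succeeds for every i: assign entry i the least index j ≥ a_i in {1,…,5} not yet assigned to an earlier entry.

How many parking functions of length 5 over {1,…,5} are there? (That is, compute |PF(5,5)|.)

1296

|PF| = 1·6^4 = 1·1296 = 1296 [KW]
Check (4,4,1,1,2) → sorted (1,1,2,4,4): b_i ≤ i ∀i, a PF.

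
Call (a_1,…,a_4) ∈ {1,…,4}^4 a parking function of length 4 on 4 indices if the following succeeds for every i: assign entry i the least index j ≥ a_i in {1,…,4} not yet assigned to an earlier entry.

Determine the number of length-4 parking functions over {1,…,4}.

125

Count = 1·5^3 = 1·125 = 125 [KW]
Check (1,1,2,4) → sorted (1,1,2,4): b_i ≤ i ∀i, a PF.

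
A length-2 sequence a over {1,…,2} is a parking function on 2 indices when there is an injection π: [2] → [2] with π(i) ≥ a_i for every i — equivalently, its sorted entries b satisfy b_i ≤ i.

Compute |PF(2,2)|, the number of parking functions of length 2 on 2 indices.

3

Count = 1·3^1 = 1×3 = 3 (Konheim–Weiss)
Example (2,1) → sorted (1,2): b_i ≤ i ∀i, a PF.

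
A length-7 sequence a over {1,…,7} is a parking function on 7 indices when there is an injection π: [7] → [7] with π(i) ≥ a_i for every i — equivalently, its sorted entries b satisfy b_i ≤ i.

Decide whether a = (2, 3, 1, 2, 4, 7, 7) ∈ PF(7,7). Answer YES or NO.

NO

Order a: b = (1, 2, 2, 3, 4, 7, 7).
  b_1=1 ≤ 1
  b_2=2 ≤ 2
  b_3=2 ≤ 3
  b_4=3 ≤ 4
  b_5=4 ≤ 5
  b_6=7 > 6
  fails at i=6 ⇒ NO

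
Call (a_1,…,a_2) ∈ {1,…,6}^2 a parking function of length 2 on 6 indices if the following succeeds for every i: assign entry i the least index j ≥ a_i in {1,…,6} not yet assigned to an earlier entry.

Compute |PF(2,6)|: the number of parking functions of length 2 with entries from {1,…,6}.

35

Count = (6−2+1)·(6+1)^(2−1) = 5·7 = 35 (Pollak)
Check (3,3) → sorted (3,3): b_i ≤ 4+i ∀i, a PF.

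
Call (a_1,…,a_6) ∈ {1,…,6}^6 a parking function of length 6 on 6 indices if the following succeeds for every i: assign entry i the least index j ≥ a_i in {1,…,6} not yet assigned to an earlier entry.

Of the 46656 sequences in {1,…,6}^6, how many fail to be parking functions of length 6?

29849

|PF(6,6)| = (6+1−6)·(6+1)^{6−1} = 1·16807 = 16807 (Pollak)
Check (3,2,3,3,4,6) → sorted (2,3,3,3,4,6): b_1=2>1, not a PF.
So 46656 − 16807 = 29849 fail.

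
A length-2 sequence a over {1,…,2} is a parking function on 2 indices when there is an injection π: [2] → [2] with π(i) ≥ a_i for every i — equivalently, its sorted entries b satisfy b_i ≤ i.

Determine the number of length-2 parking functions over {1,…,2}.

3

Count = 1·3^1 = 1·3 = 3 (Konheim–Weiss)
E.g. (1,2) → sorted (1,2): b_i ≤ i ∀i, a PF.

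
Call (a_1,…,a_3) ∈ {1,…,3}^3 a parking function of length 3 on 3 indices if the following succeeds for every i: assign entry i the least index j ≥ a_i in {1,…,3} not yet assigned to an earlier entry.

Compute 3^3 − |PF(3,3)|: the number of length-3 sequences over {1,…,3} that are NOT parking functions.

|PF(3,3)| = 1·4^2 = 1 · 16 = 16 (Konheim–Weiss)
E.g. (1,3,3) → sorted (1,3,3): b_2=3>2, not a PF.
So 27 − 16 = 11 fail.

11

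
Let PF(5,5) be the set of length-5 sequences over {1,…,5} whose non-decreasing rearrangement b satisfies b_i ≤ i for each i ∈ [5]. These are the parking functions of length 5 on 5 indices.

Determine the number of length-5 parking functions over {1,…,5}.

1296

#PF = (5−5+1)·(5+1)^(5−1) = 1×1296 = 1296 (Pollak)
One tuple (3,1,1,5,1) → sorted (1,1,1,3,5): b_i ≤ i ∀i, a PF.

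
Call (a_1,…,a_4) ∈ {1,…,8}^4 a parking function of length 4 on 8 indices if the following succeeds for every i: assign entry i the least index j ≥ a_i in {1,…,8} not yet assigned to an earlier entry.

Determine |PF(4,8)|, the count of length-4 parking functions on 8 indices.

Count = (8+1−4)·(8+1)^{4−1} = 5·729 = 3645 [KW]
Check (2,8,3,6) → sorted (2,3,6,8): b_i ≤ 4+i ∀i, a PF.

3645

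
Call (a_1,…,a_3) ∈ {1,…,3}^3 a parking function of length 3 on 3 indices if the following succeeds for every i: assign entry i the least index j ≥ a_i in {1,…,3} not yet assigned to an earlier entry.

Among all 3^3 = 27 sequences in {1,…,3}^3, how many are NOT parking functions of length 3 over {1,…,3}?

11

#PF = (3−3+1)·(3+1)^(3−1) = 1×16 = 16
Example (3,3,2) → sorted (2,3,3): b_1=2>1, not a PF.
So 27 − 16 = 11 fail.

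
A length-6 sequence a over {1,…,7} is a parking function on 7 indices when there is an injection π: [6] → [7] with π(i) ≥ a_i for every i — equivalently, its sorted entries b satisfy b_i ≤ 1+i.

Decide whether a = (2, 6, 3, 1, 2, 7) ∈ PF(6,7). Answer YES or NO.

Order a: b = (1, 2, 2, 3, 6, 7).
  b_1=1 ≤ 2
  b_2=2 ≤ 3
  b_3=2 ≤ 4
  b_4=3 ≤ 5
  b_5=6 ≤ 6
  b_6=7 ≤ 7
All bounds hold ⇒ YES

YES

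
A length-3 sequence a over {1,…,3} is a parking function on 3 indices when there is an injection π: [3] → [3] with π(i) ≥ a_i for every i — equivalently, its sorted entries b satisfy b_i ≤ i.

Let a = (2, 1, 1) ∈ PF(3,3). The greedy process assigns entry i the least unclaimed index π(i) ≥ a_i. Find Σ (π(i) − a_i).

2

Σπ = 3·4/2 = 6 (π permutes [3]); Σa = 2+1+1 = 4; disp = 6−4 = 2.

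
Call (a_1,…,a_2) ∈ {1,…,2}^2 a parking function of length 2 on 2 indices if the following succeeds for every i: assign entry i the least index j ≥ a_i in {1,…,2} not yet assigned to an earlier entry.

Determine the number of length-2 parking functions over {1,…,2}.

Count = (3−2)·3^(2−1) = 1 · 3 = 3 (Pollak)
Check (1,1) → sorted (1,1): b_i ≤ i ∀i, a PF.

3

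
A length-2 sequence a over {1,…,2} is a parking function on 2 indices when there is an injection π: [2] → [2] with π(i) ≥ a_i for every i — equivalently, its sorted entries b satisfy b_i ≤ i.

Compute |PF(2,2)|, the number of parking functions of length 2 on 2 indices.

|PF| = (2+1−2)·(2+1)^{2−1} = 1 · 3 = 3 (Pollak)
One tuple (2,1) → sorted (1,2): b_i ≤ i ∀i, a PF.

3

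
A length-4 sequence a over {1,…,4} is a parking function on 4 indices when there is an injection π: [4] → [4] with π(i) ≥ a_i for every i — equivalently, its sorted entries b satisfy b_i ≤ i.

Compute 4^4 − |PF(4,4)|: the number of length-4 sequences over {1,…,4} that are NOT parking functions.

|PF(4,4)| = (5−4)·5^(4−1) = 1×125 = 125 [KW]
Example (4,2,4,3) → sorted (2,3,4,4): b_1=2>1, not a PF.
4^4 − 125 = 256 − 125 = 131

131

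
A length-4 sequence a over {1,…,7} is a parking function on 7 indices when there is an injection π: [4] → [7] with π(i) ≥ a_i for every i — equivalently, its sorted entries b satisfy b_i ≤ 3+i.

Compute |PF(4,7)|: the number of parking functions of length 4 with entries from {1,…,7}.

2048

|PF| = (8−4)·8^(4−1) = 4 · 512 = 2048 (Konheim–Weiss)
Check (1,5,3,5) → sorted (1,3,5,5): b_i ≤ 3+i ∀i, a PF.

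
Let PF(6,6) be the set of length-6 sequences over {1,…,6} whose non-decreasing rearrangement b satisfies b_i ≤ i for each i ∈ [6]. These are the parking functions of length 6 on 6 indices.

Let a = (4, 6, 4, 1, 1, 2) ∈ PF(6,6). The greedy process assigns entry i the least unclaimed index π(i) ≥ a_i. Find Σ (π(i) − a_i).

3

Σπ = 21 ({1..6} each once); Σa = 4+6+4+1+1+2 = 18; disp = 21−18 = 3.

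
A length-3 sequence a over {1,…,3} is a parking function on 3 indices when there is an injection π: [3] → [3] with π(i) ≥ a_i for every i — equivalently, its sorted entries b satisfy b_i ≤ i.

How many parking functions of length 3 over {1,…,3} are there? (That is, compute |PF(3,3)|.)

|PF| = (4−3)·4^(3−1) = 1·16 = 16
Example (3,1,1) → sorted (1,1,3): b_i ≤ i ∀i, a PF.

16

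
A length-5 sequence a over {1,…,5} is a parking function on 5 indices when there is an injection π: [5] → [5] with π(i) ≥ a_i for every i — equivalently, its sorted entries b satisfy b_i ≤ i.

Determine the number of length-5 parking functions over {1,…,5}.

1296

#PF = 1·6^4 = 1 · 1296 = 1296
One tuple (3,1,3,5,2) → sorted (1,2,3,3,5): b_i ≤ i ∀i, a PF.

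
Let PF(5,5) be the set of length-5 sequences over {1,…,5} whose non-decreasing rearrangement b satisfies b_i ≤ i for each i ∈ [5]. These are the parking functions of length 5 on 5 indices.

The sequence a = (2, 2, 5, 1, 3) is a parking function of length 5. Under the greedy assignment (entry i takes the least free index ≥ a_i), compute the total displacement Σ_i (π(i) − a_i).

Σπ = 15 ({1..5} each once); Σa = 2+2+5+1+3 = 13; disp = 15−13 = 2.

2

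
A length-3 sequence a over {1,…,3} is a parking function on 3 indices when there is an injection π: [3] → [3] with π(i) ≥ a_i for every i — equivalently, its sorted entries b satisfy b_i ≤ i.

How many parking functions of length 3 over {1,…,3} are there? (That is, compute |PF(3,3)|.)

#PF = 1·4^2 = 1 · 16 = 16
Check (2,1,2) → sorted (1,2,2): b_i ≤ i ∀i, a PF.

16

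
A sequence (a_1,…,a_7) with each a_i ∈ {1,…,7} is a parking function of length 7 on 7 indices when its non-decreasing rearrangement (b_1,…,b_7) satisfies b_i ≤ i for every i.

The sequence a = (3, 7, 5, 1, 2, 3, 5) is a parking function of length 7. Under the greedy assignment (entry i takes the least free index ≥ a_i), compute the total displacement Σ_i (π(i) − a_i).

2

Σπ(i) = 1+…+7 = 28; Σa = 3+7+5+1+2+3+5 = 26; disp = 28−26 = 2.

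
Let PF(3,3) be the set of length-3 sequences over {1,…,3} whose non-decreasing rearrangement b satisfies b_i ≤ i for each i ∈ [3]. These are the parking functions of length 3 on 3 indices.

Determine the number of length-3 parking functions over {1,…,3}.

#PF = (4−3)·4^(3−1) = 1·16 = 16 (Pollak)
Example (2,2,1) → sorted (1,2,2): b_i ≤ i ∀i, a PF.

16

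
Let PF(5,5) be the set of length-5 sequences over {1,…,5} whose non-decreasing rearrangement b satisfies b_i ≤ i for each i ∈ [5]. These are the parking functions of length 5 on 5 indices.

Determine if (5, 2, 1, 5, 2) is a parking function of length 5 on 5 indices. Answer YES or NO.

NO

Order a: b = (1, 2, 2, 5, 5).
  b_1=1 ≤ 1
  b_2=2 ≤ 2
  b_3=2 ≤ 3
  b_4=5 > 4
  fails at i=4 ⇒ NO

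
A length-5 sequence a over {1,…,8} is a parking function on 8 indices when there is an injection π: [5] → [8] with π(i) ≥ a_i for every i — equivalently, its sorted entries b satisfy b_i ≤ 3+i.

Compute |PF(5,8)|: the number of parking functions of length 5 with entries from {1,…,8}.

26244

|PF(5,8)| = (8−5+1)·(8+1)^(5−1) = 4 · 6561 = 26244 [KW]
One tuple (1,7,2,7,3) → sorted (1,2,3,7,7): b_i ≤ 3+i ∀i, a PF.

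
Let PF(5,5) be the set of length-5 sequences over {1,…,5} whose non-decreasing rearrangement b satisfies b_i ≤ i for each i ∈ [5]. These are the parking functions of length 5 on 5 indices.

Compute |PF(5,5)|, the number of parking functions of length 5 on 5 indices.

1296

|PF| = (6−5)·6^(5−1) = 1 · 1296 = 1296 (Konheim–Weiss)
One tuple (3,1,4,5,2) → sorted (1,2,3,4,5): b_i ≤ i ∀i, a PF.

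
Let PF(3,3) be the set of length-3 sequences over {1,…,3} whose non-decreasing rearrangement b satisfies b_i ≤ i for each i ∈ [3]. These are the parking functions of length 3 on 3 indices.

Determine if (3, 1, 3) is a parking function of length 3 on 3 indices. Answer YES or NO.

Rearranged: b = (1, 3, 3).
  b_1=1 ≤ 1
  b_2=3 > 2
  fails at i=2 ⇒ NO

NO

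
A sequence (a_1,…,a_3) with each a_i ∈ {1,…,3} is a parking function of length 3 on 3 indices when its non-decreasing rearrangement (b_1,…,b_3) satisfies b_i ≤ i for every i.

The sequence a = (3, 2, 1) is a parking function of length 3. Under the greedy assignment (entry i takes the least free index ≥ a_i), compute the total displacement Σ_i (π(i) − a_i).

Σπ = 3·4/2 = 6 (π permutes [3]); Σa = 3+2+1 = 6; disp = 6−6 = 0.

0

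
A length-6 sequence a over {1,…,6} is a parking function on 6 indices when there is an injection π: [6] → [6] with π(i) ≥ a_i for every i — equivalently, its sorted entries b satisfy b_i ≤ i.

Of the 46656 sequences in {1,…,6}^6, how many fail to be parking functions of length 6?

#PF = (6−6+1)·(6+1)^(6−1) = 1 · 16807 = 16807 [KW]
Check (4,2,6,5,4,5) → sorted (2,4,4,5,5,6): b_1=2>1, not a PF.
So 46656 − 16807 = 29849 fail.

29849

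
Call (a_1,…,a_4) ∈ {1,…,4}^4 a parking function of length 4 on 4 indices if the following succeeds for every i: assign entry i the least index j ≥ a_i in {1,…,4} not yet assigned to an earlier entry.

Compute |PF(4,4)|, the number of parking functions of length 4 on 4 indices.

Count = (5−4)·5^(4−1) = 1 · 125 = 125 [KW]
Example (3,2,2,1) → sorted (1,2,2,3): b_i ≤ i ∀i, a PF.

125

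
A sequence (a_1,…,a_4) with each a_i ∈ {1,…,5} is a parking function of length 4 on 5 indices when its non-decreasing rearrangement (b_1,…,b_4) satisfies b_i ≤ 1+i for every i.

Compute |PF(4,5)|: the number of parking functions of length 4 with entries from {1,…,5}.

432

|PF(4,5)| = (5−4+1)·(5+1)^(4−1) = 2×216 = 432 [KW]
Example (3,5,3,2) → sorted (2,3,3,5): b_i ≤ 1+i ∀i, a PF.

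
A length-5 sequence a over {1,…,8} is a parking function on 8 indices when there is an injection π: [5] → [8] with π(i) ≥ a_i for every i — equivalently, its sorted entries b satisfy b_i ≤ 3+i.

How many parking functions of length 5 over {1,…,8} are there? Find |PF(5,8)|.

26244

#PF = 4·9^4 = 4×6561 = 26244 (Konheim–Weiss)
One tuple (4,8,4,6,2) → sorted (2,4,4,6,8): b_i ≤ 3+i ∀i, a PF.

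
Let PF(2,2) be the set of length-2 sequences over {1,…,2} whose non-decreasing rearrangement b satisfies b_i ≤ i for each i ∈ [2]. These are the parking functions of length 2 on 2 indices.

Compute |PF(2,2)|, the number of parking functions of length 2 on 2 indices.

3

Count = (3−2)·3^(2−1) = 1×3 = 3
Check (2,1) → sorted (1,2): b_i ≤ i ∀i, a PF.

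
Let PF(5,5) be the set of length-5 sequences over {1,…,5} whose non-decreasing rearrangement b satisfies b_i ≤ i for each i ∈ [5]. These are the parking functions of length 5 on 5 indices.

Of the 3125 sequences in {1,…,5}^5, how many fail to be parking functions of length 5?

|PF(5,5)| = (6−5)·6^(5−1) = 1·1296 = 1296 (Pollak)
Example (4,3,4,5,5) → sorted (3,4,4,5,5): b_1=3>1, not a PF.
Total 3125; non-PF = 3125−1296 = 1829

1829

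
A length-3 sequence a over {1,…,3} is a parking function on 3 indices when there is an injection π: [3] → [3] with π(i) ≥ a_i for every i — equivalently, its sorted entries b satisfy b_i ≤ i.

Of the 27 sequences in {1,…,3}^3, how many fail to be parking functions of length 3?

|PF| = (4−3)·4^(3−1) = 1·16 = 16 (Pollak)
Example (3,3,2) → sorted (2,3,3): b_1=2>1, not a PF.
3^3 − 16 = 27 − 16 = 11

11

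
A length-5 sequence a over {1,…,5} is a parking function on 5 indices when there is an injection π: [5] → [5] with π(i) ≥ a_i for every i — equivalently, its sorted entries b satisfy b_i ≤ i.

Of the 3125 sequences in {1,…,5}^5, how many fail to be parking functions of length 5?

|PF(5,5)| = 1·6^4 = 1·1296 = 1296 [KW]
One tuple (5,4,4,5,1) → sorted (1,4,4,5,5): b_2=4>2, not a PF.
So 3125 − 1296 = 1829 fail.

1829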